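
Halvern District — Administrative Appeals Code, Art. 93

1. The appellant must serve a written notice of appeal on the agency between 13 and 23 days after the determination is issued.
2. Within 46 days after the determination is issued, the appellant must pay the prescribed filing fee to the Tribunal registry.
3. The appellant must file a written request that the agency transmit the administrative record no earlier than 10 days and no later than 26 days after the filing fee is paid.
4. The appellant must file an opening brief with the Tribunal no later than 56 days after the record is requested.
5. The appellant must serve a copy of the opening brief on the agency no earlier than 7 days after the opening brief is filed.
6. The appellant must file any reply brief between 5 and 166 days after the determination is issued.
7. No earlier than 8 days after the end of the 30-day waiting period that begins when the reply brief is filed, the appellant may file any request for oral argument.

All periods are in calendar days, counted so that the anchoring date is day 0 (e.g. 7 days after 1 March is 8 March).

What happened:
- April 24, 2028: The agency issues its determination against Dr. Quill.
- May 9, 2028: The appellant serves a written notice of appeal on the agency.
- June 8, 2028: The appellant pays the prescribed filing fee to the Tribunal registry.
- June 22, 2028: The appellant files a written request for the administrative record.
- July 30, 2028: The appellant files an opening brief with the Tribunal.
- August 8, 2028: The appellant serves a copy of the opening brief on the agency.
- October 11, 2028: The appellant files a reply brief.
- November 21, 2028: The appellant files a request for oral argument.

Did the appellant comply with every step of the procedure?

No

Step 1 — 13 and 23 days from April 24, 2028 (when the determination is issued) are May 7, 2028 and May 17, 2028 respectively; May 9, 2028 falls inside that range.
Step 2 — counting 46 days from April 24, 2028 (when the determination is issued) gives a deadline of June 9, 2028; completed June 8, 2028, before the deadline.
Step 3 — 10 and 26 days from June 8, 2028 (when the filing fee is paid) are June 18, 2028 and July 4, 2028 respectively; June 22, 2028 falls inside that range.
Step 4 — counting 56 days from June 22, 2028 (when the record is requested) gives a deadline of August 17, 2028; completed July 30, 2028, before the deadline.
Step 5 — must wait 7 days from July 30, 2028 (when the opening brief is filed), so not before August 6, 2028; done August 8, 2028, after the minimum wait.
Step 6 — 5 and 166 days from April 24, 2028 (when the determination is issued) are April 29, 2028 and October 7, 2028 respectively; done October 11, 2028 — 4 days after the window closed.
Later steps need not be reached.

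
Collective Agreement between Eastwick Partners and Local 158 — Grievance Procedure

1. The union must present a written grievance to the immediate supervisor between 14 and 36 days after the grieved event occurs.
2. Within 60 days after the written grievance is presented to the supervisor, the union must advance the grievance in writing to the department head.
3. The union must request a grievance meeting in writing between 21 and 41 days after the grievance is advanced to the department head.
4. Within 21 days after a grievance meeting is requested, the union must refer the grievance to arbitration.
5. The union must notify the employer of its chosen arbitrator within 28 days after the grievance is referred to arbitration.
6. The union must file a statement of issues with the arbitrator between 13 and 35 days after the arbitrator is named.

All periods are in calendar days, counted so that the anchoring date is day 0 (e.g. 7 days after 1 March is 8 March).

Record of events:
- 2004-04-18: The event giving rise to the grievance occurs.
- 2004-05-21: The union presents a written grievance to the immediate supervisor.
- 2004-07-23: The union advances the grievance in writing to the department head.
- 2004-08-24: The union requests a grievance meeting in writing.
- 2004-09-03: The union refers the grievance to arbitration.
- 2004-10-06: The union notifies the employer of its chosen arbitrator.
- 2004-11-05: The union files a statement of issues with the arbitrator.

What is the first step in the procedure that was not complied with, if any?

(1) the permitted window runs from 2004-04-18 + 14 = 2004-05-02 to 2004-04-18 + 36 = 2004-05-24; 2004-05-21 falls inside that range.
(2) due by 2004-05-21 + 60 days = 2004-07-20; 2004-07-23 misses that deadline by 3 days.
No need to go further; step 2 was not satisfied.

Step 2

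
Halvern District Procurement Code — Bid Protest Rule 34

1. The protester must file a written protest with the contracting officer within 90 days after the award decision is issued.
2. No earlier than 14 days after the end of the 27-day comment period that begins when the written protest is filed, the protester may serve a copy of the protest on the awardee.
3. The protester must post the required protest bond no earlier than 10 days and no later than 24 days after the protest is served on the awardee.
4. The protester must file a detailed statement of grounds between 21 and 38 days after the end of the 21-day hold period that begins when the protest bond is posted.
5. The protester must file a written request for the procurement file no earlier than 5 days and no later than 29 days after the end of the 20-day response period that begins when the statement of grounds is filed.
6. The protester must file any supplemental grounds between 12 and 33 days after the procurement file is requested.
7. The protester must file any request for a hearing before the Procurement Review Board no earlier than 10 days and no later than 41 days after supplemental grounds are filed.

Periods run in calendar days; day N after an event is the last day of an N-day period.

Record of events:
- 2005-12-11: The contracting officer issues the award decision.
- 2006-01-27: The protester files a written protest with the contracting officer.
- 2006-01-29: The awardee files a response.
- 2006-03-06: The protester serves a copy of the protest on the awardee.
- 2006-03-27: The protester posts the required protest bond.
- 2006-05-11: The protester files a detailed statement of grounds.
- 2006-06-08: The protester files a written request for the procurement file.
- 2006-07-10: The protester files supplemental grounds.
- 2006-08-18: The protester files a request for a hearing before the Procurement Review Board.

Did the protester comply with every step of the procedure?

No

Step 1 — counting 90 days from 2005-12-11 (when the award decision is issued) gives a deadline of 2006-03-11; 2006-01-27 is within that limit.
Step 2 — must wait 14 days from 2006-02-23 (end of the 27-day comment period, which began when the written protest is filed on 2006-01-27), so not before 2006-03-09; 2006-03-06 is 3 days before the earliest permitted date.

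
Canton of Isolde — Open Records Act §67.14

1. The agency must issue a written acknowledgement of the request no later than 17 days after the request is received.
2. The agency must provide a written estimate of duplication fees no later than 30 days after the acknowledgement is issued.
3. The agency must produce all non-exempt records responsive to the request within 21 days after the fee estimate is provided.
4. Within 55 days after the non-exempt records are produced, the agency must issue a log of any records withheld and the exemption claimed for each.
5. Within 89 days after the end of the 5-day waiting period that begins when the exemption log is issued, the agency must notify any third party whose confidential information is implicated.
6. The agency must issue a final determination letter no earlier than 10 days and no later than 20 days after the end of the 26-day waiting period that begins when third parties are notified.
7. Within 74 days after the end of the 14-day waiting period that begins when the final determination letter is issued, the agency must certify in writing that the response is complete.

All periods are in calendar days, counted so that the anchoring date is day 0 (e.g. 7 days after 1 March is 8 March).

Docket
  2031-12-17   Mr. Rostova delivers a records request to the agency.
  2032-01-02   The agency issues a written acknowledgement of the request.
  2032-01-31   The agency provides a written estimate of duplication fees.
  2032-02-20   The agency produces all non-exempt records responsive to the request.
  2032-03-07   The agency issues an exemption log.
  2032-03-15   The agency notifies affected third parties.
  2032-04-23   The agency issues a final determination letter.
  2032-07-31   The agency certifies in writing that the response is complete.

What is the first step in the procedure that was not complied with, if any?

Step 7

Step 1 — counting 17 days from 2031-12-17 (when the request is received) gives a deadline of 2032-01-03; done 2032-01-02 — timely.
Step 2 — counting 30 days from 2032-01-02 (when the acknowledgement is issued) gives a deadline of 2032-02-01; completed 2032-01-31, before the deadline.
Step 3 — counting 21 days from 2032-01-31 (when the fee estimate is provided) gives a deadline of 2032-02-21; completed 2032-02-20, before the deadline.
Step 4 — counting 55 days from 2032-02-20 (when the non-exempt records are produced) gives a deadline of 2032-04-15; done 2032-03-07 — timely.
Step 5 — counting 89 days from 2032-03-12 (end of the 5-day waiting period, which began when the exemption log is issued on 2032-03-07) gives a deadline of 2032-06-09; done 2032-03-15 — timely.
Step 6 — 10 and 20 days from 2032-04-10 (end of the 26-day waiting period, which began when third parties are notified on 2032-03-15) are 2032-04-20 and 2032-04-30 respectively; 2032-04-23 falls inside that range.
Step 7 — counting 74 days from 2032-05-07 (end of the 14-day waiting period, which began when the final determination letter is issued on 2032-04-23) gives a deadline of 2032-07-20; done 2032-07-31 — 11 days late.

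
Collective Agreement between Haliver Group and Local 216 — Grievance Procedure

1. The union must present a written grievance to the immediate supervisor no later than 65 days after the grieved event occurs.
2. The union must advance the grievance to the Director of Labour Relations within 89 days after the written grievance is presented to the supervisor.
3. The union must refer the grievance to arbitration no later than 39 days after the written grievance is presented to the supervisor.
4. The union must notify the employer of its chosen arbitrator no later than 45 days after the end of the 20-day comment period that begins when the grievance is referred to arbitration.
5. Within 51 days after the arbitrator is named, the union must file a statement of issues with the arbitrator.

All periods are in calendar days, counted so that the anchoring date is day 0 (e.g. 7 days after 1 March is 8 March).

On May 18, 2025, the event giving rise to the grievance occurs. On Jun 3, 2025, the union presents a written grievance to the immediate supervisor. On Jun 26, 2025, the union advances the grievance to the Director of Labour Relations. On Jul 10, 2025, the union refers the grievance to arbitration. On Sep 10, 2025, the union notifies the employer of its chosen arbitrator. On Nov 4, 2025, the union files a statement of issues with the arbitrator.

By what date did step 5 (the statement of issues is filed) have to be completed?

Step 5 runs from Sep 10, 2025, when the arbitrator is named. 51 days after Sep 10, 2025 is Oct 31, 2025.

Oct 31, 2025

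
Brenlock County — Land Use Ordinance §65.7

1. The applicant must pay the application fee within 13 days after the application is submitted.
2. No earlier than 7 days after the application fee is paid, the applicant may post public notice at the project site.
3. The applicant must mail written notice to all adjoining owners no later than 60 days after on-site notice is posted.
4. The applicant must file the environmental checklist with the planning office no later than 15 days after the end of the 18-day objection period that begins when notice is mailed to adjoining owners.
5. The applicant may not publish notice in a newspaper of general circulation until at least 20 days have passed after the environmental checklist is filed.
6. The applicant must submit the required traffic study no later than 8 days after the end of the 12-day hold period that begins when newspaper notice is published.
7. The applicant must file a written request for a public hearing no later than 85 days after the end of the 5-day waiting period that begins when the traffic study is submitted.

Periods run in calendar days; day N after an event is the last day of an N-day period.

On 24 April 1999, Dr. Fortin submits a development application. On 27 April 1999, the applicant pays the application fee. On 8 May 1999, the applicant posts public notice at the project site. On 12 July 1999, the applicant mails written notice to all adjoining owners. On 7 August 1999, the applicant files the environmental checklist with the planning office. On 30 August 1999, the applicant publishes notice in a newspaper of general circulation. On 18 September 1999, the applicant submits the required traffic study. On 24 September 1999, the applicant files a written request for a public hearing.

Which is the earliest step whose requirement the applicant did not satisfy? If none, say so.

Step 3

Step 1 — counting 13 days from 24 April 1999 (when the application is submitted) gives a deadline of 7 May 1999; 27 April 1999 is within that limit.
Step 2 — must wait 7 days from 27 April 1999 (when the application fee is paid), so not before 4 May 1999; done 8 May 1999, after the minimum wait.
Step 3 — counting 60 days from 8 May 1999 (when on-site notice is posted) gives a deadline of 7 July 1999; not done until 12 July 1999, 5 days after the deadline.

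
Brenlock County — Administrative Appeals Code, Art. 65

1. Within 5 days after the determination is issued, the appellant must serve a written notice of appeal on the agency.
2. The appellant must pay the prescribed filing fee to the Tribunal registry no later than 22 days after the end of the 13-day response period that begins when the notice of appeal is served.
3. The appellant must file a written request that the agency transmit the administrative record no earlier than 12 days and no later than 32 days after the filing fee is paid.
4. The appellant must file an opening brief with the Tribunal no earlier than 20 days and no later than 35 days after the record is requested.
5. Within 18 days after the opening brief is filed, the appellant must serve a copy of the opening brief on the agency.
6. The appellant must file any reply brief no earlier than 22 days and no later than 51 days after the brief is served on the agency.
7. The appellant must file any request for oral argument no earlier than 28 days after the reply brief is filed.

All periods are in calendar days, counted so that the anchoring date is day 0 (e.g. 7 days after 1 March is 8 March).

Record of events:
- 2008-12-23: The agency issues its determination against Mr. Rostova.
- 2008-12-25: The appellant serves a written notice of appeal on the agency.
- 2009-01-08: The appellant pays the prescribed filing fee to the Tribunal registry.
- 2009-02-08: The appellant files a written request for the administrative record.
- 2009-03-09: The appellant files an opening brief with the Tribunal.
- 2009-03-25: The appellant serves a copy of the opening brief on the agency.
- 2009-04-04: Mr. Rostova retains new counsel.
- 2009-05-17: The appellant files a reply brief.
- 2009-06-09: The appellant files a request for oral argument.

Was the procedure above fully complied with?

No

Step 1: 5 days after 2008-12-23 (when the determination is issued) is 2008-12-28; 2008-12-25 is within that limit.
Step 2: 22 days after 2009-01-07 (end of the 13-day response period, which began when the notice of appeal is served on 2008-12-25) is 2009-01-29; completed 2009-01-08, before the deadline.
Step 3: the window is 12–32 days after 2009-01-08 (when the filing fee is paid), so 2009-01-20 through 2009-02-09; done 2009-02-08 — within the window.
Step 4: the window is 20–35 days after 2009-02-08 (when the record is requested), so 2009-02-28 through 2009-03-15; 2009-03-09 falls inside that range.
Step 5: 18 days after 2009-03-09 (when the opening brief is filed) is 2009-03-27; completed 2009-03-25, before the deadline.
Step 6: the window is 22–51 days after 2009-03-25 (when the brief is served on the agency), so 2009-04-16 through 2009-05-15; done 2009-05-17 — 2 days after the window closed.
That is the first point of non-compliance.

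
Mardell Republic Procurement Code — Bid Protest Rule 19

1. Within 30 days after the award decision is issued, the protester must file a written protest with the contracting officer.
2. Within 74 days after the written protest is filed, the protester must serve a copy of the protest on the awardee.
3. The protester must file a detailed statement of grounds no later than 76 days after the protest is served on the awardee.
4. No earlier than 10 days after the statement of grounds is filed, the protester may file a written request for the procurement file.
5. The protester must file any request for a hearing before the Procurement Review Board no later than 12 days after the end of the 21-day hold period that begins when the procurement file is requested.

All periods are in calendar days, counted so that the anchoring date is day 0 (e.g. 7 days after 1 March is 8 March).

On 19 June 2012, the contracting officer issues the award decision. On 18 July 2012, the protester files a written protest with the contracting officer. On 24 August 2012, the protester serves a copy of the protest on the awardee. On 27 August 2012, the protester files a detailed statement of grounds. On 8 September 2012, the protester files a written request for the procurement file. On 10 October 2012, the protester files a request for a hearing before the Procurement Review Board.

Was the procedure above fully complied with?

Step 1 — counting 30 days from 19 June 2012 (when the award decision is issued) gives a deadline of 19 July 2012; 18 July 2012 is within that limit.
Step 2 — counting 74 days from 18 July 2012 (when the written protest is filed) gives a deadline of 30 September 2012; 24 August 2012 is within that limit.
Step 3 — counting 76 days from 24 August 2012 (when the protest is served on the awardee) gives a deadline of 8 November 2012; 27 August 2012 is within that limit.
Step 4 — must wait 10 days from 27 August 2012 (when the statement of grounds is filed), so not before 6 September 2012; 8 September 2012 is on or after that date.
Step 5 — counting 12 days from 29 September 2012 (end of the 21-day hold period, which began when the procurement file is requested on 8 September 2012) gives a deadline of 11 October 2012; completed 10 October 2012, before the deadline.

Yes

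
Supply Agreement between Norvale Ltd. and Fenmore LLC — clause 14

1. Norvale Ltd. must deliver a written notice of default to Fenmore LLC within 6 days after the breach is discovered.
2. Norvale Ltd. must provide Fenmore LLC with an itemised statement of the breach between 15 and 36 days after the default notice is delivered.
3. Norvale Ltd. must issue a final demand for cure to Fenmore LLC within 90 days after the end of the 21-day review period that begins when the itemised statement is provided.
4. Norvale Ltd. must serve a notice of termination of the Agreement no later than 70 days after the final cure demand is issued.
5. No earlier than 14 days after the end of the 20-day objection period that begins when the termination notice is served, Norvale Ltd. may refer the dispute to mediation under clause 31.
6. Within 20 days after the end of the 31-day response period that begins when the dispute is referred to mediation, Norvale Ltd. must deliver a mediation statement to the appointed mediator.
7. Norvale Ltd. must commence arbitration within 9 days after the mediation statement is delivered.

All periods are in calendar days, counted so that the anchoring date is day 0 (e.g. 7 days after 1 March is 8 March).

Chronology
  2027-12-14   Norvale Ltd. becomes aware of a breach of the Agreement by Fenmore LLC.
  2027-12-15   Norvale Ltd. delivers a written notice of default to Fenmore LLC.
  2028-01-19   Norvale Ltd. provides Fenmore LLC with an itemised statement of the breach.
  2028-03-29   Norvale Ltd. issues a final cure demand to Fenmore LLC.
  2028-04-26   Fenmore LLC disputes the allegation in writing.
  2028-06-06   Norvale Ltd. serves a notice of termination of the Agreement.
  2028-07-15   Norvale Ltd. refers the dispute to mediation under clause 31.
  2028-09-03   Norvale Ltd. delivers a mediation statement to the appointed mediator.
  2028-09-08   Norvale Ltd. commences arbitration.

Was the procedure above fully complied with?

Yes

Step 1 — counting 6 days from 2027-12-14 (when the breach is discovered) gives a deadline of 2027-12-20; 2027-12-15 is within that limit.
Step 2 — 15 and 36 days from 2027-12-15 (when the default notice is delivered) are 2027-12-30 and 2028-01-20 respectively; done 2028-01-19, which is between those dates.
Step 3 — counting 90 days from 2028-02-09 (end of the 21-day review period, which began when the itemised statement is provided on 2028-01-19) gives a deadline of 2028-05-09; done 2028-03-29 — timely.
Step 4 — counting 70 days from 2028-03-29 (when the final cure demand is issued) gives a deadline of 2028-06-07; done 2028-06-06 — timely.
Step 5 — must wait 14 days from 2028-06-26 (end of the 20-day objection period, which began when the termination notice is served on 2028-06-06), so not before 2028-07-10; done 2028-07-15 — permitted.
Step 6 — counting 20 days from 2028-08-15 (end of the 31-day response period, which began when the dispute is referred to mediation on 2028-07-15) gives a deadline of 2028-09-04; completed 2028-09-03, before the deadline.
Step 7 — counting 9 days from 2028-09-03 (when the mediation statement is delivered) gives a deadline of 2028-09-12; completed 2028-09-08, before the deadline.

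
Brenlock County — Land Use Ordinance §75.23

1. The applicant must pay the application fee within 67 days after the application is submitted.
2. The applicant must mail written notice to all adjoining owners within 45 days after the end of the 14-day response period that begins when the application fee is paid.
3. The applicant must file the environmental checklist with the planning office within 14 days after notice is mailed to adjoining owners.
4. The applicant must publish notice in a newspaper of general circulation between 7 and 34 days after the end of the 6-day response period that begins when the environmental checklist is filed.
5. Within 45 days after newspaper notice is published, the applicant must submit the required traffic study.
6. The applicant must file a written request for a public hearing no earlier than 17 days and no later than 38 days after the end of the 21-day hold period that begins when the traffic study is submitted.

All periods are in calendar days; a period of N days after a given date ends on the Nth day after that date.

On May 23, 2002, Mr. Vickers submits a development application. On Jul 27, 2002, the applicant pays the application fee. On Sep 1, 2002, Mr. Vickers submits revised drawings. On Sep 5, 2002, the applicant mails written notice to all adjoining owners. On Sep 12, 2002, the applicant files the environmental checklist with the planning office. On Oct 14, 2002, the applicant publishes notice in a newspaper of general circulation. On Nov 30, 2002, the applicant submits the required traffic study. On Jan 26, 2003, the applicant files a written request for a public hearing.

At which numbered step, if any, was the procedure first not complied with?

Step 1: 67 days after May 23, 2002 (when the application is submitted) is Jul 29, 2002; done Jul 27, 2002 — timely.
Step 2: 45 days after Aug 10, 2002 (end of the 14-day response period, which began when the application fee is paid on Jul 27, 2002) is Sep 24, 2002; completed Sep 5, 2002, before the deadline.
Step 3: 14 days after Sep 5, 2002 (when notice is mailed to adjoining owners) is Sep 19, 2002; Sep 12, 2002 is within that limit.
Step 4: the window is 7–34 days after Sep 18, 2002 (end of the 6-day response period, which began when the environmental checklist is filed on Sep 12, 2002), so Sep 25, 2002 through Oct 22, 2002; done Oct 14, 2002, which is between those dates.
Step 5: 45 days after Oct 14, 2002 (when newspaper notice is published) is Nov 28, 2002; done Nov 30, 2002 — 2 days late.
The procedure was therefore not followed at step 5.

Step 5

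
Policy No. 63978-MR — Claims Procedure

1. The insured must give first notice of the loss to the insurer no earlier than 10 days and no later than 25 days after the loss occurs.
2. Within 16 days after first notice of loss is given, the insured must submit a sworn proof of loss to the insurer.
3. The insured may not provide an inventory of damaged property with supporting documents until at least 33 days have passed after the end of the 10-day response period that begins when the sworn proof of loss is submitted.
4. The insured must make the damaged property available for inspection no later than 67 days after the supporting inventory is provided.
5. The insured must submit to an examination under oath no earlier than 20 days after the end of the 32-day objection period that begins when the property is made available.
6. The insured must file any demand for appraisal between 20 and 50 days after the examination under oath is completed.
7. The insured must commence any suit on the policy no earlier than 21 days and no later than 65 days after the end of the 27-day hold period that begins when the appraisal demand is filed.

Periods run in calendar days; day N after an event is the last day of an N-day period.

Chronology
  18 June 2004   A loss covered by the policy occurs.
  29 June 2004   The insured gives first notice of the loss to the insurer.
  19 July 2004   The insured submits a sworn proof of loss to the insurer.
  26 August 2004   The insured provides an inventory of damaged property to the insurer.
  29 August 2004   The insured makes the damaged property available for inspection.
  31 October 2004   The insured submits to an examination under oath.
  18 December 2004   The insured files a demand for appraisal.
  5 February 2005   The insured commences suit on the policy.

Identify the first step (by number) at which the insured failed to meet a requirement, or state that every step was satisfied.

Step 1 — 10 and 25 days from 18 June 2004 (when the loss occurs) are 28 June 2004 and 13 July 2004 respectively; done 29 June 2004, which is between those dates.
Step 2 — counting 16 days from 29 June 2004 (when first notice of loss is given) gives a deadline of 15 July 2004; 19 July 2004 misses that deadline by 4 days.

Step 2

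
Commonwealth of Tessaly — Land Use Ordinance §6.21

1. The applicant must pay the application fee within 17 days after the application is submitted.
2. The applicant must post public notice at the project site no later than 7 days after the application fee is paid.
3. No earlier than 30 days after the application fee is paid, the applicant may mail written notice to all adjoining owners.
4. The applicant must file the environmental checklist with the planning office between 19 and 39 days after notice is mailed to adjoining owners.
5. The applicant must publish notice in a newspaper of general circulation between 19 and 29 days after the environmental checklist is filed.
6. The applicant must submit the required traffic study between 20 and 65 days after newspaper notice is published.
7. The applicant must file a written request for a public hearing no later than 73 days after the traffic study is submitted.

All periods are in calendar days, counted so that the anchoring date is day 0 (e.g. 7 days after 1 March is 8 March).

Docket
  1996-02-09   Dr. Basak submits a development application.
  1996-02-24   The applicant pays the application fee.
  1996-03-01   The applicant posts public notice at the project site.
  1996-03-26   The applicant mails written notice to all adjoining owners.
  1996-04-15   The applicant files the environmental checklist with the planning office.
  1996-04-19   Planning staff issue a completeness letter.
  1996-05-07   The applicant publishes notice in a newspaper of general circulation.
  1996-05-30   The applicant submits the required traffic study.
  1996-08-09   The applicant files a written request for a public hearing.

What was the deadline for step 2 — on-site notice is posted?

1996-03-02

Step 2 runs from 1996-02-24, when the application fee is paid. 7 days after 1996-02-24 is 1996-03-02.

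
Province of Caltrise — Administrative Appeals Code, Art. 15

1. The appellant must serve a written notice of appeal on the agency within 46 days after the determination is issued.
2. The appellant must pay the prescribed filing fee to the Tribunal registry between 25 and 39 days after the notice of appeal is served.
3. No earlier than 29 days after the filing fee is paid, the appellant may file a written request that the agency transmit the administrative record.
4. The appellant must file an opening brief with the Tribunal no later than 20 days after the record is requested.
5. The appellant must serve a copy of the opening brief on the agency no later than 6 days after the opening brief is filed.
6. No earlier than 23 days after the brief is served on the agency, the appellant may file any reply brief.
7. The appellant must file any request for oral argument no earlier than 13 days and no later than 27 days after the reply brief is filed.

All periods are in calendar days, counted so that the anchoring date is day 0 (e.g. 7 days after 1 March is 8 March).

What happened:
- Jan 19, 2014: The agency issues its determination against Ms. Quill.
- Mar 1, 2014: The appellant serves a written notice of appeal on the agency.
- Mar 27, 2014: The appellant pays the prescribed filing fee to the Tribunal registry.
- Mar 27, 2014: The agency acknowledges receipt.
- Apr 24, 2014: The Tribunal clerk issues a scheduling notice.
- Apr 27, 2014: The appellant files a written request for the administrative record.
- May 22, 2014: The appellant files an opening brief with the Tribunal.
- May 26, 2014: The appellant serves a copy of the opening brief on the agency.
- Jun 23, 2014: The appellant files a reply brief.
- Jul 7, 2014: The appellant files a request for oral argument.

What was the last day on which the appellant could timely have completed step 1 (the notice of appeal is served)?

Mar 6, 2014

Step 1 runs from Jan 19, 2014, when the determination is issued. 46 days after Jan 19, 2014 is Mar 6, 2014.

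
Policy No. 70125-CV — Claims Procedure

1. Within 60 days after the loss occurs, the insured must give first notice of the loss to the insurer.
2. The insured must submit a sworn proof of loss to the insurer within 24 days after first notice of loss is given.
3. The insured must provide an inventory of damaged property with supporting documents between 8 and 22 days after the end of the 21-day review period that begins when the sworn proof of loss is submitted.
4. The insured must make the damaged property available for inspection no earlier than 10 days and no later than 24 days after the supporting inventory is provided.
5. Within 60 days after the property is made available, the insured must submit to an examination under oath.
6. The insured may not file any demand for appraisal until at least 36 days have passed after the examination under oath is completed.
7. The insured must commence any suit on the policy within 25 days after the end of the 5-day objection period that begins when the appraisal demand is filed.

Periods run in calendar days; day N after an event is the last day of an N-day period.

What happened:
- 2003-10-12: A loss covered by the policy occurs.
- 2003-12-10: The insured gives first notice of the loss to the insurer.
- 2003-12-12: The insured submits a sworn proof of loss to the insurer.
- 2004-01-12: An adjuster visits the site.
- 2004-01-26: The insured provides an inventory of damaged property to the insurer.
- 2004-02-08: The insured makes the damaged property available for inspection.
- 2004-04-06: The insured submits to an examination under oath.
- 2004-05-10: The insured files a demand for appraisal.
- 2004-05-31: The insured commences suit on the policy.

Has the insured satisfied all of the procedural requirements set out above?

No

(1) due by 2003-10-12 + 60 days = 2003-12-11; done 2003-12-10 — timely.
(2) due by 2003-12-10 + 24 days = 2004-01-03; 2003-12-12 is within that limit.
(3) the permitted window runs from 2004-01-02 + 8 = 2004-01-10 to 2004-01-02 + 22 = 2004-01-24; done 2004-01-26 — 2 days after the window closed.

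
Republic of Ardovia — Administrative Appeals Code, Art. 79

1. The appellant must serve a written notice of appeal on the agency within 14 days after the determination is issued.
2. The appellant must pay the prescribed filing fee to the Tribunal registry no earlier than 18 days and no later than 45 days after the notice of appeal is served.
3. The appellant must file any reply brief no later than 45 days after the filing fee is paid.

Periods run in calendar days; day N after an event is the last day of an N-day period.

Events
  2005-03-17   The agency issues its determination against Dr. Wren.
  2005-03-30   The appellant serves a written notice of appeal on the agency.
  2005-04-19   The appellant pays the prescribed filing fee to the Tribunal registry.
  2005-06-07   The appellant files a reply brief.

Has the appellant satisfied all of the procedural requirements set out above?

(1) due by 2005-03-17 + 14 days = 2005-03-31; completed 2005-03-30, before the deadline.
(2) the permitted window runs from 2005-03-30 + 18 = 2005-04-17 to 2005-03-30 + 45 = 2005-05-14; done 2005-04-19, which is between those dates.
(3) due by 2005-04-19 + 45 days = 2005-06-03; 2005-06-07 misses that deadline by 4 days.
Later steps need not be reached.

No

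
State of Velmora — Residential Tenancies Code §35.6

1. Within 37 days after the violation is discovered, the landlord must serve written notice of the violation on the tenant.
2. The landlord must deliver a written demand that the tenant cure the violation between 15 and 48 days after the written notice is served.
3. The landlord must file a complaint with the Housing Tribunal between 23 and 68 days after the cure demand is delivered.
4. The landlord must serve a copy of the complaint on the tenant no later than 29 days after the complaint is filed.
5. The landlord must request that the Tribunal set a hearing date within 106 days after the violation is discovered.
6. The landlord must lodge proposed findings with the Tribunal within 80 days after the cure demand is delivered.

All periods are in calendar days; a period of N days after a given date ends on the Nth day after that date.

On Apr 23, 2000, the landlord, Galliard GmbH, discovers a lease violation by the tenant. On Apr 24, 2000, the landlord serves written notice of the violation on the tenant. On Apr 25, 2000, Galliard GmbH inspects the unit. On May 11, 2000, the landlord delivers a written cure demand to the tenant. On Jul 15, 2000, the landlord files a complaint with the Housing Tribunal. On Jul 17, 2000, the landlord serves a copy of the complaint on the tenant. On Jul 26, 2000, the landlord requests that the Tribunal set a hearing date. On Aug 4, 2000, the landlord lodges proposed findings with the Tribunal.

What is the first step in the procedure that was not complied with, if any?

Step 6

Step 1 — counting 37 days from Apr 23, 2000 (when the violation is discovered) gives a deadline of May 30, 2000; completed Apr 24, 2000, before the deadline.
Step 2 — 15 and 48 days from Apr 24, 2000 (when the written notice is served) are May 9, 2000 and Jun 11, 2000 respectively; done May 11, 2000, which is between those dates.
Step 3 — 23 and 68 days from May 11, 2000 (when the cure demand is delivered) are Jun 3, 2000 and Jul 18, 2000 respectively; done Jul 15, 2000, which is between those dates.
Step 4 — counting 29 days from Jul 15, 2000 (when the complaint is filed) gives a deadline of Aug 13, 2000; done Jul 17, 2000 — timely.
Step 5 — counting 106 days from Apr 23, 2000 (when the violation is discovered) gives a deadline of Aug 7, 2000; completed Jul 26, 2000, before the deadline.
Step 6 — counting 80 days from May 11, 2000 (when the cure demand is delivered) gives a deadline of Jul 30, 2000; done Aug 4, 2000 — 5 days late.
No need to go further; step 6 was not satisfied.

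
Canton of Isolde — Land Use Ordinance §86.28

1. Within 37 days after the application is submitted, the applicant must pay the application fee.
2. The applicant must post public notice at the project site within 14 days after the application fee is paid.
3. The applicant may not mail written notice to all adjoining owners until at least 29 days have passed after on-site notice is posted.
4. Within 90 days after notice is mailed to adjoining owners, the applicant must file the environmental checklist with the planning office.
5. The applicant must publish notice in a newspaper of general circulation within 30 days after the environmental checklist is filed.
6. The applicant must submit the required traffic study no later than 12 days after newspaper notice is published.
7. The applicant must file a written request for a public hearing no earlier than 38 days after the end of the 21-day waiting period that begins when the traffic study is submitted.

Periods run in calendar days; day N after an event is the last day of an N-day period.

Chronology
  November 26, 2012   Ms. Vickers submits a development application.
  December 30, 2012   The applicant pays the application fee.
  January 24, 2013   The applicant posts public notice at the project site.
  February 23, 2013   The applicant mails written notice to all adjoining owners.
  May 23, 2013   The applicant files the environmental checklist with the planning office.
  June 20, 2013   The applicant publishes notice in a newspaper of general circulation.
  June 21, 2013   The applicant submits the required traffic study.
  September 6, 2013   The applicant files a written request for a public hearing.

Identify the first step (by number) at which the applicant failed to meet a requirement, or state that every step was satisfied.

Step 1: 37 days after November 26, 2012 (when the application is submitted) is January 2, 2013; completed December 30, 2012, before the deadline.
Step 2: 14 days after December 30, 2012 (when the application fee is paid) is January 13, 2013; not done until January 24, 2013, 11 days after the deadline.

Step 2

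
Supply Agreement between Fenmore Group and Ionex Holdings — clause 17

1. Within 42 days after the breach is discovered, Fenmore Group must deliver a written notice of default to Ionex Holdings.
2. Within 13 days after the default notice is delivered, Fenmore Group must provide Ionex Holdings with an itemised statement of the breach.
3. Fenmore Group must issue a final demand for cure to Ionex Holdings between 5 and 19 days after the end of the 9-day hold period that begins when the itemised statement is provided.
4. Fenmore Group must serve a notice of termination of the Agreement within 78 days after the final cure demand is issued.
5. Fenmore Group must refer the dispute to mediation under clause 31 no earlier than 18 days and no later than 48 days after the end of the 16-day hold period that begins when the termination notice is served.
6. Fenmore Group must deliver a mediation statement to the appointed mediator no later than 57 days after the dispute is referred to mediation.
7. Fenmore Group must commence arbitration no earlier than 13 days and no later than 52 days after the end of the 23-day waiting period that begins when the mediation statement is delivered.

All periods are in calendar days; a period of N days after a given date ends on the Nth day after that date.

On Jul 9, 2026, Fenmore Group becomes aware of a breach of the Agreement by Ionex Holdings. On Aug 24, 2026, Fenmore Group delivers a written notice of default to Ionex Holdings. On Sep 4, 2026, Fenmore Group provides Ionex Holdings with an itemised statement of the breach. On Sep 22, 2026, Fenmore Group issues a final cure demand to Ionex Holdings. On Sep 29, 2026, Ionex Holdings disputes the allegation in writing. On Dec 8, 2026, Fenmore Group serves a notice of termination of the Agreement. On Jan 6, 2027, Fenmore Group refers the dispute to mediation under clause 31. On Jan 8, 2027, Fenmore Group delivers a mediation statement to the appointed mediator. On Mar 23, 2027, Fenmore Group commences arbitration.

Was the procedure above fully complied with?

No

Step 1: 42 days after Jul 9, 2026 (when the breach is discovered) is Aug 20, 2026; done Aug 24, 2026 — 4 days late.
The procedure was therefore not followed at step 1.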